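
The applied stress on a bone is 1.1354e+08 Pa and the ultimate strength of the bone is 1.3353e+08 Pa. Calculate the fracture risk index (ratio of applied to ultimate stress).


FRI = applied / ultimate
FRI = 1.1354e+08 / 1.3353e+08
FRI = 0.8503


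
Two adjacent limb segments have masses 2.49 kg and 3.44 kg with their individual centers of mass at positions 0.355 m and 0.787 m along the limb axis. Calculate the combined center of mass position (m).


COM = (m1*x1 + m2*x2) / (m1 + m2)
COM = (2.49*0.355 + 3.44*0.787) / (2.49 + 3.44)
Numerator = 3.5912
Denominator = 5.9300
COM = 0.6056


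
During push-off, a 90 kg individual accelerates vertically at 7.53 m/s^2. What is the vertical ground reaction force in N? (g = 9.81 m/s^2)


GRF = m * (g + a)
GRF = 90 * (9.81 + 7.53)
GRF = 90 * 17.3400
GRF = 1560.6000


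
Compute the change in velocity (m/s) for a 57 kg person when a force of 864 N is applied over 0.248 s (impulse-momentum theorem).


J = F * dt = 864 * 0.248 = 214.2720 N*s
delta_v = J / m
delta_v = 214.2720 / 57
delta_v = 3.7592


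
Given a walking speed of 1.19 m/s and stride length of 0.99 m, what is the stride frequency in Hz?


f = v / stride_length
f = 1.19 / 0.99
f = 1.2020


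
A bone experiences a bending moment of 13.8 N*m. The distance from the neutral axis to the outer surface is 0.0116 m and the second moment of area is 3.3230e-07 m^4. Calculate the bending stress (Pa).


sigma = M * c / I
sigma = 13.8 * 0.0116 / 3.3230e-07
M * c = 0.1601
sigma = 481733.3735


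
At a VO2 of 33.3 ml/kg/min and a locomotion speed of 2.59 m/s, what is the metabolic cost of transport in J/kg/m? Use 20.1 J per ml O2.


Power per kg = VO2 * 20.1 / 60
Power per kg = 33.3 * 20.1 / 60 = 11.1555 W/kg
Cost = power_per_kg / speed
Cost = 11.1555 / 2.59
Cost = 4.3071


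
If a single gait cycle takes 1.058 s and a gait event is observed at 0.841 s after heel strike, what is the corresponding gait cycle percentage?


pct = (event_time / cycle_time) * 100
pct = (0.841 / 1.058) * 100
ratio = 0.7949
pct = 79.4896


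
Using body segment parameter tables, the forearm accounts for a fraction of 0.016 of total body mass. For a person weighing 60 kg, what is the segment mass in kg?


m_segment = body_mass * fraction
m_segment = 60 * 0.016
m_segment = 0.9600


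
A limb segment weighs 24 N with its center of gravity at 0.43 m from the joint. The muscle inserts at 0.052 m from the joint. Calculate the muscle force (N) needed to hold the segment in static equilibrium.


F_muscle = W * d_load / d_muscle
F_muscle = 24 * 0.43 / 0.052
Numerator = 10.3200
F_muscle = 198.4615


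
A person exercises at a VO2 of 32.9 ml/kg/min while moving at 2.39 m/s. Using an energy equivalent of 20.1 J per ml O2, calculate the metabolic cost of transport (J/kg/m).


Power per kg = VO2 * 20.1 / 60
Power per kg = 32.9 * 20.1 / 60 = 11.0215 W/kg
Cost = power_per_kg / speed
Cost = 11.0215 / 2.39
Cost = 4.6115


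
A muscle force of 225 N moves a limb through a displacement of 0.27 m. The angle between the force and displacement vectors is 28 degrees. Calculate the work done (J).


W = F * d * cos(theta)
theta = 28 deg = 0.4887 rad
cos(theta) = 0.8829
W = 225 * 0.27 * 0.8829
W = 53.6391


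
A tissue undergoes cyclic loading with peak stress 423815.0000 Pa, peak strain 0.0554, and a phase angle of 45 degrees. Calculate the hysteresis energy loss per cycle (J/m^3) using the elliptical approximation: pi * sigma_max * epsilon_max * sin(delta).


E_loss = pi * sigma_max * epsilon_max * sin(delta)
delta = 45 deg = 0.7854 rad
sin(delta) = 0.7071
E_loss = pi * 423815.0000 * 0.0554 * 0.7071
E_loss = 52158.0040


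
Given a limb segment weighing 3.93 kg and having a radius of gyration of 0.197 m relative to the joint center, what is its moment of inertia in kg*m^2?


I = m * k^2
I = 3.93 * 0.197^2
k^2 = 0.0388
I = 0.1525


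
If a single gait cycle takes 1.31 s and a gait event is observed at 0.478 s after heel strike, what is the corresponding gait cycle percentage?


pct = (event_time / cycle_time) * 100
pct = (0.478 / 1.31) * 100
ratio = 0.3649
pct = 36.4885


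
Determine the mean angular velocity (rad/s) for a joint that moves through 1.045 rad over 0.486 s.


omega = delta_theta / delta_t
omega = 1.045 / 0.486
omega = 2.1502


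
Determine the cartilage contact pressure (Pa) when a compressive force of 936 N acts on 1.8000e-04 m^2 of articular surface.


P = F / A
P = 936 / 1.8000e-04
P = 5.2000e+06


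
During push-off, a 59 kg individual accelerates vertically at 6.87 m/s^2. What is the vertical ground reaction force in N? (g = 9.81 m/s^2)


GRF = m * (g + a)
GRF = 59 * (9.81 + 6.87)
GRF = 59 * 16.6800
GRF = 984.1200


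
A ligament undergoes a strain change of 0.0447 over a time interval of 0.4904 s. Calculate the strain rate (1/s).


strain_rate = delta_strain / delta_t
strain_rate = 0.0447 / 0.4904
strain_rate = 0.0912


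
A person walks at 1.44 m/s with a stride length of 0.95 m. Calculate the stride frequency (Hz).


f = v / stride_length
f = 1.44 / 0.95
f = 1.5158


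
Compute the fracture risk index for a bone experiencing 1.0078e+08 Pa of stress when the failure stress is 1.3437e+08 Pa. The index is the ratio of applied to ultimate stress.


FRI = applied / ultimate
FRI = 1.0078e+08 / 1.3437e+08
FRI = 0.7500


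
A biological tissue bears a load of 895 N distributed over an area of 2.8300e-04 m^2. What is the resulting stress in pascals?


stress = F / A
stress = 895 / 2.8300e-04
stress = 3.1625e+06


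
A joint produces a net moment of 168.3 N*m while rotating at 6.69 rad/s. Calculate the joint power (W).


P = M * omega
P = 168.3 * 6.69
P = 1125.9270


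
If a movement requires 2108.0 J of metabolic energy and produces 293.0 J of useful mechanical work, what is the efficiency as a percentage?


eta = (W_mech / E_meta) * 100
eta = (293.0 / 2108.0) * 100
ratio = 0.1390
eta = 13.8994


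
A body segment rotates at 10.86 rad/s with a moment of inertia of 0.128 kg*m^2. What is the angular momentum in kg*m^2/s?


L = I * omega
L = 0.128 * 10.86
L = 1.3901


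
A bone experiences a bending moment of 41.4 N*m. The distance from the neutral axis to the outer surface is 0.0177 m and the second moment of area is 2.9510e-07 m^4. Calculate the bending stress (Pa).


sigma = M * c / I
sigma = 41.4 * 0.0177 / 2.9510e-07
M * c = 0.7328
sigma = 2.4832e+06


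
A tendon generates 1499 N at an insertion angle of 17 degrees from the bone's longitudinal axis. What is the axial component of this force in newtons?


F_eff = F_tendon * cos(theta)
theta = 17 deg = 0.2967 rad
cos(theta) = 0.9563
F_eff = 1499 * 0.9563
F_eff = 1433.5008


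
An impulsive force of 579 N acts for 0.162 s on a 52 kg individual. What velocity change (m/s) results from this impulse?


J = F * dt = 579 * 0.162 = 93.7980 N*s
delta_v = J / m
delta_v = 93.7980 / 52
delta_v = 1.8038


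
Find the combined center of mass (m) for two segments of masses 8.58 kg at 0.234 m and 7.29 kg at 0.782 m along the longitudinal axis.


COM = (m1*x1 + m2*x2) / (m1 + m2)
COM = (8.58*0.234 + 7.29*0.782) / (8.58 + 7.29)
Numerator = 7.7085
Denominator = 15.8700
COM = 0.4857


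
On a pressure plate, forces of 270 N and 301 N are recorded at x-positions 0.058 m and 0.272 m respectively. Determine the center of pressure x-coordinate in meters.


COP_x = (F1*x1 + F2*x2) / (F1 + F2)
COP_x = (270*0.058 + 301*0.272) / (270 + 301)
Numerator = 97.5320
Denominator = 571
COP_x = 0.1708


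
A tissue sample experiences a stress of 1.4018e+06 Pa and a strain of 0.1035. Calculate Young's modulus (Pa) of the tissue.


E = stress / strain
E = 1.4018e+06 / 0.1035
E = 1.3544e+07


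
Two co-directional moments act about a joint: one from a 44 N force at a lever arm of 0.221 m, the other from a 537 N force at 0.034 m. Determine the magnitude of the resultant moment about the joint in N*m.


M = F1 * d1 + F2 * d2
M = 44 * 0.221 + 537 * 0.034
M = 9.7240 + 18.2580
M = 27.9820


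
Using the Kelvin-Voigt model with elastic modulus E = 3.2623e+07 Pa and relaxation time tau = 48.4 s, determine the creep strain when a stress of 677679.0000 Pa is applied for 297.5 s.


epsilon(t) = (sigma/E) * (1 - exp(-t/tau))
sigma/E = 677679.0000 / 3.2623e+07 = 0.0208
exp(-t/tau) = exp(-297.5 / 48.4) = 0.0021
epsilon = 0.0208 * (1 - 0.0021)
epsilon = 0.0207


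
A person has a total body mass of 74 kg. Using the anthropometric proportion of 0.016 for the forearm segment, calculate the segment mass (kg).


m_segment = body_mass * fraction
m_segment = 74 * 0.016
m_segment = 1.1840


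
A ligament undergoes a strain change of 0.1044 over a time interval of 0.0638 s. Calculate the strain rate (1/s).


strain_rate = delta_strain / delta_t
strain_rate = 0.1044 / 0.0638
strain_rate = 1.6364


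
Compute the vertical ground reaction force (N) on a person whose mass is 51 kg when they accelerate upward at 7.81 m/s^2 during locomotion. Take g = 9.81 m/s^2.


GRF = m * (g + a)
GRF = 51 * (9.81 + 7.81)
GRF = 51 * 17.6200
GRF = 898.6200


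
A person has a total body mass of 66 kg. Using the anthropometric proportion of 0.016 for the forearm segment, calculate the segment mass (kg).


m_segment = body_mass * fraction
m_segment = 66 * 0.016
m_segment = 1.0560


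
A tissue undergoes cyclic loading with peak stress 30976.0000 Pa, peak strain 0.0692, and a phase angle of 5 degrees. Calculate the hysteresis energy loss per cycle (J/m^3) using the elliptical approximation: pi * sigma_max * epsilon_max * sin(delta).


E_loss = pi * sigma_max * epsilon_max * sin(delta)
delta = 5 deg = 0.0873 rad
sin(delta) = 0.0872
E_loss = pi * 30976.0000 * 0.0692 * 0.0872
E_loss = 586.9178


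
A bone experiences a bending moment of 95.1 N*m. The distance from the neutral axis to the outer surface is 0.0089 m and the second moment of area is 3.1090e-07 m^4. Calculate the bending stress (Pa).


sigma = M * c / I
sigma = 95.1 * 0.0089 / 3.1090e-07
M * c = 0.8464
sigma = 2.7224e+06


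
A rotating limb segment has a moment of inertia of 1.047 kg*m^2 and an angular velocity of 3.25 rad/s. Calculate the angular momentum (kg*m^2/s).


L = I * omega
L = 1.047 * 3.25
L = 3.4027


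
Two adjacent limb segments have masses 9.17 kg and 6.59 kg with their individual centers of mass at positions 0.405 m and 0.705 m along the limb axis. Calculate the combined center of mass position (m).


COM = (m1*x1 + m2*x2) / (m1 + m2)
COM = (9.17*0.405 + 6.59*0.705) / (9.17 + 6.59)
Numerator = 8.3598
Denominator = 15.7600
COM = 0.5304


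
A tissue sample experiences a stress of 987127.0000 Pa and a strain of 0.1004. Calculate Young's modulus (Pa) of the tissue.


E = stress / strain
E = 987127.0000 / 0.1004
E = 9.8319e+06


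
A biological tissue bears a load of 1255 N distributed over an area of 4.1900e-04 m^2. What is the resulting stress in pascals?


stress = F / A
stress = 1255 / 4.1900e-04
stress = 2.9952e+06


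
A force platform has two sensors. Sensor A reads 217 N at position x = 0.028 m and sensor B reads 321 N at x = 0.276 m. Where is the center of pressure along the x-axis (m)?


COP_x = (F1*x1 + F2*x2) / (F1 + F2)
COP_x = (217*0.028 + 321*0.276) / (217 + 321)
Numerator = 94.6720
Denominator = 538
COP_x = 0.1760


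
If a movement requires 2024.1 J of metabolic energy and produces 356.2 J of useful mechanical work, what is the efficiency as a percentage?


eta = (W_mech / E_meta) * 100
eta = (356.2 / 2024.1) * 100
ratio = 0.1760
eta = 17.5979


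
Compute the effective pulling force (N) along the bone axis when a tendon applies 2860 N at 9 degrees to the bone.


F_eff = F_tendon * cos(theta)
theta = 9 deg = 0.1571 rad
cos(theta) = 0.9877
F_eff = 2860 * 0.9877
F_eff = 2824.7887


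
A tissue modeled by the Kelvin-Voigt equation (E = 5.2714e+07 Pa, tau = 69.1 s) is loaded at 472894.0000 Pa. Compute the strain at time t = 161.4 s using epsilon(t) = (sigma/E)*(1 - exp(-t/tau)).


epsilon(t) = (sigma/E) * (1 - exp(-t/tau))
sigma/E = 472894.0000 / 5.2714e+07 = 0.0090
exp(-t/tau) = exp(-161.4 / 69.1) = 0.0967
epsilon = 0.0090 * (1 - 0.0967)
epsilon = 0.0081


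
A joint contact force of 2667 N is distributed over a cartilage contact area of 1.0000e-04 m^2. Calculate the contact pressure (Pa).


P = F / A
P = 2667 / 1.0000e-04
P = 2.6670e+07


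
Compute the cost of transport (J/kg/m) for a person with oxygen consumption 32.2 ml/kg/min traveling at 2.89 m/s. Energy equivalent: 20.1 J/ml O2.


Power per kg = VO2 * 20.1 / 60
Power per kg = 32.2 * 20.1 / 60 = 10.7870 W/kg
Cost = power_per_kg / speed
Cost = 10.7870 / 2.89
Cost = 3.7325


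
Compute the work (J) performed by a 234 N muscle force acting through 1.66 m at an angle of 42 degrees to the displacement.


W = F * d * cos(theta)
theta = 42 deg = 0.7330 rad
cos(theta) = 0.7431
W = 234 * 1.66 * 0.7431
W = 288.6672


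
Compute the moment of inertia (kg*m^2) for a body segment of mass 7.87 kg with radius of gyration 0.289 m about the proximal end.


I = m * k^2
I = 7.87 * 0.289^2
k^2 = 0.0835
I = 0.6573


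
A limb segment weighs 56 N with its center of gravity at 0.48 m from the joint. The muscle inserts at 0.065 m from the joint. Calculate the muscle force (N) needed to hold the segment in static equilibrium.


F_muscle = W * d_load / d_muscle
F_muscle = 56 * 0.48 / 0.065
Numerator = 26.8800
F_muscle = 413.5385


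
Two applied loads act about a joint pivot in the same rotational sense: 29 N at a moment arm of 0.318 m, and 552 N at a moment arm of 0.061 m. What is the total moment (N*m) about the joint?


M = F1 * d1 + F2 * d2
M = 29 * 0.318 + 552 * 0.061
M = 9.2220 + 33.6720
M = 42.8940


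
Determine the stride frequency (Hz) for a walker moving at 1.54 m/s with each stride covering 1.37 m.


f = v / stride_length
f = 1.54 / 1.37
f = 1.1241


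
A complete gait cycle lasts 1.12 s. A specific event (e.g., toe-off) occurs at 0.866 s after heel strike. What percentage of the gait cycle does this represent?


pct = (event_time / cycle_time) * 100
pct = (0.866 / 1.12) * 100
ratio = 0.7732
pct = 77.3214


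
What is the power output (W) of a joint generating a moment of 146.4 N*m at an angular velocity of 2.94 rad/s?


P = M * omega
P = 146.4 * 2.94
P = 430.4160


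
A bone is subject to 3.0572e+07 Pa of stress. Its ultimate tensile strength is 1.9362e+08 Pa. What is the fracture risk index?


FRI = applied / ultimate
FRI = 3.0572e+07 / 1.9362e+08
FRI = 0.1579


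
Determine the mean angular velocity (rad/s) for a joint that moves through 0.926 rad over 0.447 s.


omega = delta_theta / delta_t
omega = 0.926 / 0.447
omega = 2.0716


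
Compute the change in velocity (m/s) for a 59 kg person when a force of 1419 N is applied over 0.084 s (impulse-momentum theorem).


J = F * dt = 1419 * 0.084 = 119.1960 N*s
delta_v = J / m
delta_v = 119.1960 / 59
delta_v = 2.0203


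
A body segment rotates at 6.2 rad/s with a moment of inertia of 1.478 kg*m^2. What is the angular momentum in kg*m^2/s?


L = I * omega
L = 1.478 * 6.2
L = 9.1636


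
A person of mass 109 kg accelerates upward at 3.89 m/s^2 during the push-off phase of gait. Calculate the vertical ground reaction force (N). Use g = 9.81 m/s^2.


GRF = m * (g + a)
GRF = 109 * (9.81 + 3.89)
GRF = 109 * 13.7000
GRF = 1493.3000


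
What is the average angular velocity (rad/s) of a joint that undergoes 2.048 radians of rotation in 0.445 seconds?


omega = delta_theta / delta_t
omega = 2.048 / 0.445
omega = 4.6022


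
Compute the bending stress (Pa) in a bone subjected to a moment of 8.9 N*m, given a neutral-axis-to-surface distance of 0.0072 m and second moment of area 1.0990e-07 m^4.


sigma = M * c / I
sigma = 8.9 * 0.0072 / 1.0990e-07
M * c = 0.0641
sigma = 583075.5232


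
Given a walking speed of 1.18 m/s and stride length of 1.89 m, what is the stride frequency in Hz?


f = v / stride_length
f = 1.18 / 1.89
f = 0.6243


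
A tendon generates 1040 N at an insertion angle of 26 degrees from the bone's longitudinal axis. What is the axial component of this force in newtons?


F_eff = F_tendon * cos(theta)
theta = 26 deg = 0.4538 rad
cos(theta) = 0.8988
F_eff = 1040 * 0.8988
F_eff = 934.7458


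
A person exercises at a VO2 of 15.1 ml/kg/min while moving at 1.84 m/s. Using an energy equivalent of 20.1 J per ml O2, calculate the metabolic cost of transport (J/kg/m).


Power per kg = VO2 * 20.1 / 60
Power per kg = 15.1 * 20.1 / 60 = 5.0585 W/kg
Cost = power_per_kg / speed
Cost = 5.0585 / 1.84
Cost = 2.7492


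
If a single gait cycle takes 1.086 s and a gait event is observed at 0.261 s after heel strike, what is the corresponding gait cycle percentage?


pct = (event_time / cycle_time) * 100
pct = (0.261 / 1.086) * 100
ratio = 0.2403
pct = 24.0331


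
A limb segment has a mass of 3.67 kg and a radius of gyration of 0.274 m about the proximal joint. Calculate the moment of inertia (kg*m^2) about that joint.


I = m * k^2
I = 3.67 * 0.274^2
k^2 = 0.0751
I = 0.2755


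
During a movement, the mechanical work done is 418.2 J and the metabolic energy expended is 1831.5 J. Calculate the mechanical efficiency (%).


eta = (W_mech / E_meta) * 100
eta = (418.2 / 1831.5) * 100
ratio = 0.2283
eta = 22.8337


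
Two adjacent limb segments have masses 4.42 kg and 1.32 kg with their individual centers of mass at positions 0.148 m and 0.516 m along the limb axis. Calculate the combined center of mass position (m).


COM = (m1*x1 + m2*x2) / (m1 + m2)
COM = (4.42*0.148 + 1.32*0.516) / (4.42 + 1.32)
Numerator = 1.3353
Denominator = 5.7400
COM = 0.2326


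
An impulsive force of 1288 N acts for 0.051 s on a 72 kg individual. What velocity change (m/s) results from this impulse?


J = F * dt = 1288 * 0.051 = 65.6880 N*s
delta_v = J / m
delta_v = 65.6880 / 72
delta_v = 0.9123


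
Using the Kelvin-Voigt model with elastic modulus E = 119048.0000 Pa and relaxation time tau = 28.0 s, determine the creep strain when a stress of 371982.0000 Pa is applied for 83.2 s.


epsilon(t) = (sigma/E) * (1 - exp(-t/tau))
sigma/E = 371982.0000 / 119048.0000 = 3.1246
exp(-t/tau) = exp(-83.2 / 28.0) = 0.0512
epsilon = 3.1246 * (1 - 0.0512)
epsilon = 2.9646


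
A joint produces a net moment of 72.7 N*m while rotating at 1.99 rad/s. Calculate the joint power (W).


P = M * omega
P = 72.7 * 1.99
P = 144.6730


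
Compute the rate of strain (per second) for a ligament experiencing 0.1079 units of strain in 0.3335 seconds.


strain_rate = delta_strain / delta_t
strain_rate = 0.1079 / 0.3335
strain_rate = 0.3235


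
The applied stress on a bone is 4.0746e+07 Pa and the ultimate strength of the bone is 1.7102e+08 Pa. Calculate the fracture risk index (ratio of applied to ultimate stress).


FRI = applied / ultimate
FRI = 4.0746e+07 / 1.7102e+08
FRI = 0.2383


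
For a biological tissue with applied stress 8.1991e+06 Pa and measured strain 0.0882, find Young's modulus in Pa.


E = stress / strain
E = 8.1991e+06 / 0.0882
E = 9.2960e+07


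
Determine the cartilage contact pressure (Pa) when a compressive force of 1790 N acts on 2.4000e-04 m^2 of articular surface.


P = F / A
P = 1790 / 2.4000e-04
P = 7.4583e+06


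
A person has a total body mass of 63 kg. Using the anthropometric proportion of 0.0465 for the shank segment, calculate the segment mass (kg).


m_segment = body_mass * fraction
m_segment = 63 * 0.0465
m_segment = 2.9295


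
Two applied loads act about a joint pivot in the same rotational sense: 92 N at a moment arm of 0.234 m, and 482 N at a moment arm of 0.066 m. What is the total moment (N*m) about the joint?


M = F1 * d1 + F2 * d2
M = 92 * 0.234 + 482 * 0.066
M = 21.5280 + 31.8120
M = 53.3400


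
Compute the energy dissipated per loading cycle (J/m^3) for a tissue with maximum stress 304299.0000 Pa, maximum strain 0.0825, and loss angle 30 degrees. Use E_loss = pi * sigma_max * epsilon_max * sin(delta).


E_loss = pi * sigma_max * epsilon_max * sin(delta)
delta = 30 deg = 0.5236 rad
sin(delta) = 0.5000
E_loss = pi * 304299.0000 * 0.0825 * 0.5000
E_loss = 39434.3195


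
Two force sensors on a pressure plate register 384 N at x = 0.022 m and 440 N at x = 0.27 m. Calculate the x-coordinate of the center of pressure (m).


COP_x = (F1*x1 + F2*x2) / (F1 + F2)
COP_x = (384*0.022 + 440*0.27) / (384 + 440)
Numerator = 127.2480
Denominator = 824
COP_x = 0.1544


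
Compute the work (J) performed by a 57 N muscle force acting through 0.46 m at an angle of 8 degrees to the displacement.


W = F * d * cos(theta)
theta = 8 deg = 0.1396 rad
cos(theta) = 0.9903
W = 57 * 0.46 * 0.9903
W = 25.9648


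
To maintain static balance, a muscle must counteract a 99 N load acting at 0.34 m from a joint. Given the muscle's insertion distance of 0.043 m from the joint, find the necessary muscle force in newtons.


F_muscle = W * d_load / d_muscle
F_muscle = 99 * 0.34 / 0.043
Numerator = 33.6600
F_muscle = 782.7907


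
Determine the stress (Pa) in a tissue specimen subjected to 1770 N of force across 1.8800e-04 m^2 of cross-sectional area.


stress = F / A
stress = 1770 / 1.8800e-04
stress = 9.4149e+06


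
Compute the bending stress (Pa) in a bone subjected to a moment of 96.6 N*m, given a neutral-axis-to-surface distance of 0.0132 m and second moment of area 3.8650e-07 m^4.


sigma = M * c / I
sigma = 96.6 * 0.0132 / 3.8650e-07
M * c = 1.2751
sigma = 3.2991e+06


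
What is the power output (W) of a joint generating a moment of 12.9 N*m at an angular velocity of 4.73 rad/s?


P = M * omega
P = 12.9 * 4.73
P = 61.0170


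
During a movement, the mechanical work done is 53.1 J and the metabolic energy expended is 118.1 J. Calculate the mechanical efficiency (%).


eta = (W_mech / E_meta) * 100
eta = (53.1 / 118.1) * 100
ratio = 0.4496
eta = 44.9619


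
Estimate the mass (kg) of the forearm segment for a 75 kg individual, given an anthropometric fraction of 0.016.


m_segment = body_mass * fraction
m_segment = 75 * 0.016
m_segment = 1.2000


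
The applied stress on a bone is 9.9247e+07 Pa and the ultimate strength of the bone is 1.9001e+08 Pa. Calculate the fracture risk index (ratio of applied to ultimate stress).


FRI = applied / ultimate
FRI = 9.9247e+07 / 1.9001e+08
FRI = 0.5223


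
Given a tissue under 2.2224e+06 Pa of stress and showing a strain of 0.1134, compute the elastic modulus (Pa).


E = stress / strain
E = 2.2224e+06 / 0.1134
E = 1.9598e+07


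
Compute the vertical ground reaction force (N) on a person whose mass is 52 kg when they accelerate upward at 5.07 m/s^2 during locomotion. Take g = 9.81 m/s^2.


GRF = m * (g + a)
GRF = 52 * (9.81 + 5.07)
GRF = 52 * 14.8800
GRF = 773.7600


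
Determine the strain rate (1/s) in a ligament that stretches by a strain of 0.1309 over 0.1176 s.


strain_rate = delta_strain / delta_t
strain_rate = 0.1309 / 0.1176
strain_rate = 1.1131


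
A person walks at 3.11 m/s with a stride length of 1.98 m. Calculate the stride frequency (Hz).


f = v / stride_length
f = 3.11 / 1.98
f = 1.5707


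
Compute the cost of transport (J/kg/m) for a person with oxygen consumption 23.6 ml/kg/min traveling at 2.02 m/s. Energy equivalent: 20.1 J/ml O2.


Power per kg = VO2 * 20.1 / 60
Power per kg = 23.6 * 20.1 / 60 = 7.9060 W/kg
Cost = power_per_kg / speed
Cost = 7.9060 / 2.02
Cost = 3.9139


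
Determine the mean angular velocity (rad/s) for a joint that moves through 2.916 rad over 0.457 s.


omega = delta_theta / delta_t
omega = 2.916 / 0.457
omega = 6.3807


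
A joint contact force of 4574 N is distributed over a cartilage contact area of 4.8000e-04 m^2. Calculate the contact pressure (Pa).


P = F / A
P = 4574 / 4.8000e-04
P = 9.5292e+06


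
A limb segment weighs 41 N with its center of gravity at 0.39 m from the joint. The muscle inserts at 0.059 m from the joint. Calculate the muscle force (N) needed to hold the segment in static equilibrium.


F_muscle = W * d_load / d_muscle
F_muscle = 41 * 0.39 / 0.059
Numerator = 15.9900
F_muscle = 271.0169


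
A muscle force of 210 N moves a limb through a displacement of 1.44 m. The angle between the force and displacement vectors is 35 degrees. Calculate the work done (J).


W = F * d * cos(theta)
theta = 35 deg = 0.6109 rad
cos(theta) = 0.8192
W = 210 * 1.44 * 0.8192
W = 247.7116


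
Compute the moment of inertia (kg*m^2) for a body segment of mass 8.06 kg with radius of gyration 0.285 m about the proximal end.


I = m * k^2
I = 8.06 * 0.285^2
k^2 = 0.0812
I = 0.6547


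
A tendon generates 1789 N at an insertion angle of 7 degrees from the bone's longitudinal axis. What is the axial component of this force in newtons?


F_eff = F_tendon * cos(theta)
theta = 7 deg = 0.1222 rad
cos(theta) = 0.9925
F_eff = 1789 * 0.9925
F_eff = 1775.6651


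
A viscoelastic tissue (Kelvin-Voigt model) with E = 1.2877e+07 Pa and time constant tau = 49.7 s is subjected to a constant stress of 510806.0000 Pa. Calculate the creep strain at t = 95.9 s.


epsilon(t) = (sigma/E) * (1 - exp(-t/tau))
sigma/E = 510806.0000 / 1.2877e+07 = 0.0397
exp(-t/tau) = exp(-95.9 / 49.7) = 0.1452
epsilon = 0.0397 * (1 - 0.1452)
epsilon = 0.0339


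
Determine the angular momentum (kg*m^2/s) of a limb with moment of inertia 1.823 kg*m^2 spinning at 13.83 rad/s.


L = I * omega
L = 1.823 * 13.83
L = 25.2121


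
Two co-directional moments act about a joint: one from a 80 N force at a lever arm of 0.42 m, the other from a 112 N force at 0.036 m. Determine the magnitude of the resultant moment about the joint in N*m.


M = F1 * d1 + F2 * d2
M = 80 * 0.42 + 112 * 0.036
M = 33.6000 + 4.0320
M = 37.6320


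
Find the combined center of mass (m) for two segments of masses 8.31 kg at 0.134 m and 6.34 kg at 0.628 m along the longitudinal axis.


COM = (m1*x1 + m2*x2) / (m1 + m2)
COM = (8.31*0.134 + 6.34*0.628) / (8.31 + 6.34)
Numerator = 5.0951
Denominator = 14.6500
COM = 0.3478


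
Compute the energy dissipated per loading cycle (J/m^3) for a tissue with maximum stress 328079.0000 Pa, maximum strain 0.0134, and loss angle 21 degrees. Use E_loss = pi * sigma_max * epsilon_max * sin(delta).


E_loss = pi * sigma_max * epsilon_max * sin(delta)
delta = 21 deg = 0.3665 rad
sin(delta) = 0.3584
E_loss = pi * 328079.0000 * 0.0134 * 0.3584
E_loss = 4949.5107


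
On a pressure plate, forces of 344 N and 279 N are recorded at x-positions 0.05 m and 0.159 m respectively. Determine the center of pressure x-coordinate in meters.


COP_x = (F1*x1 + F2*x2) / (F1 + F2)
COP_x = (344*0.05 + 279*0.159) / (344 + 279)
Numerator = 61.5610
Denominator = 623
COP_x = 0.0988


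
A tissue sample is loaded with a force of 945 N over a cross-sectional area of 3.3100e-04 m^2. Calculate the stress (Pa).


stress = F / A
stress = 945 / 3.3100e-04
stress = 2.8550e+06


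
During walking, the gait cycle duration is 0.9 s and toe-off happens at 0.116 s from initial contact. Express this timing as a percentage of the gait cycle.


pct = (event_time / cycle_time) * 100
pct = (0.116 / 0.9) * 100
ratio = 0.1289
pct = 12.8889


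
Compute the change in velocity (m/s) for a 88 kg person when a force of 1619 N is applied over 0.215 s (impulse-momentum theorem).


J = F * dt = 1619 * 0.215 = 348.0850 N*s
delta_v = J / m
delta_v = 348.0850 / 88
delta_v = 3.9555


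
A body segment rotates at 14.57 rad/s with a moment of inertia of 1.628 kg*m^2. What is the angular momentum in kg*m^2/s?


L = I * omega
L = 1.628 * 14.57
L = 23.7200


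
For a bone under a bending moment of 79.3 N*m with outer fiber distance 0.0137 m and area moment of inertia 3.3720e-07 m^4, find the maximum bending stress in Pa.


sigma = M * c / I
sigma = 79.3 * 0.0137 / 3.3720e-07
M * c = 1.0864
sigma = 3.2219e+06


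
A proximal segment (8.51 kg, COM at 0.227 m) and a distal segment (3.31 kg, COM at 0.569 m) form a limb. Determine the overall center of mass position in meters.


COM = (m1*x1 + m2*x2) / (m1 + m2)
COM = (8.51*0.227 + 3.31*0.569) / (8.51 + 3.31)
Numerator = 3.8152
Denominator = 11.8200
COM = 0.3228


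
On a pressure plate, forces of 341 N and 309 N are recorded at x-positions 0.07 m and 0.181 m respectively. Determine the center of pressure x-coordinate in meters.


COP_x = (F1*x1 + F2*x2) / (F1 + F2)
COP_x = (341*0.07 + 309*0.181) / (341 + 309)
Numerator = 79.7990
Denominator = 650
COP_x = 0.1228


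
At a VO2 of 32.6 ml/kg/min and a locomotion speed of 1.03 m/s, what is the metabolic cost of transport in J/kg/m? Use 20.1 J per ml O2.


Power per kg = VO2 * 20.1 / 60
Power per kg = 32.6 * 20.1 / 60 = 10.9210 W/kg
Cost = power_per_kg / speed
Cost = 10.9210 / 1.03
Cost = 10.6029


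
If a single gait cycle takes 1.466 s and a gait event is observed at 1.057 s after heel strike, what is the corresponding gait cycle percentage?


pct = (event_time / cycle_time) * 100
pct = (1.057 / 1.466) * 100
ratio = 0.7210
pct = 72.1010


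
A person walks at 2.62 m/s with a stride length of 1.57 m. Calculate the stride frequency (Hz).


f = v / stride_length
f = 2.62 / 1.57
f = 1.6688


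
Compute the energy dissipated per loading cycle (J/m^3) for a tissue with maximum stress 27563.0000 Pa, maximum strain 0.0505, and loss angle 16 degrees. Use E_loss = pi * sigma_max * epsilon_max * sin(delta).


E_loss = pi * sigma_max * epsilon_max * sin(delta)
delta = 16 deg = 0.2793 rad
sin(delta) = 0.2756
E_loss = pi * 27563.0000 * 0.0505 * 0.2756
E_loss = 1205.3296


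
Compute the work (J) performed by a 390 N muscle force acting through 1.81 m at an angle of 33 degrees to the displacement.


W = F * d * cos(theta)
theta = 33 deg = 0.5760 rad
cos(theta) = 0.8387
W = 390 * 1.81 * 0.8387
W = 592.0176


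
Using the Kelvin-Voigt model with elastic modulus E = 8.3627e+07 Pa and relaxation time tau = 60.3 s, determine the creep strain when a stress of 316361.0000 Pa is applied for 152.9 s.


epsilon(t) = (sigma/E) * (1 - exp(-t/tau))
sigma/E = 316361.0000 / 8.3627e+07 = 0.0038
exp(-t/tau) = exp(-152.9 / 60.3) = 0.0792
epsilon = 0.0038 * (1 - 0.0792)
epsilon = 0.0035


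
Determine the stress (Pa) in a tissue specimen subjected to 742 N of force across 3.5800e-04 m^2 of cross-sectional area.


stress = F / A
stress = 742 / 3.5800e-04
stress = 2.0726e+06


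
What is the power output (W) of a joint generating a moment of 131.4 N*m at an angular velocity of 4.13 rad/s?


P = M * omega
P = 131.4 * 4.13
P = 542.6820


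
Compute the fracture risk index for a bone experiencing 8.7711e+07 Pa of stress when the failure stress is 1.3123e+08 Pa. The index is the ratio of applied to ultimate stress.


FRI = applied / ultimate
FRI = 8.7711e+07 / 1.3123e+08
FRI = 0.6684


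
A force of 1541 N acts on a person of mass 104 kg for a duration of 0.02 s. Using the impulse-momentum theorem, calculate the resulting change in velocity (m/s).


J = F * dt = 1541 * 0.02 = 30.8200 N*s
delta_v = J / m
delta_v = 30.8200 / 104
delta_v = 0.2963


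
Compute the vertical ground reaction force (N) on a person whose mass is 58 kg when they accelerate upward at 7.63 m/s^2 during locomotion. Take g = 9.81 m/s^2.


GRF = m * (g + a)
GRF = 58 * (9.81 + 7.63)
GRF = 58 * 17.4400
GRF = 1011.5200


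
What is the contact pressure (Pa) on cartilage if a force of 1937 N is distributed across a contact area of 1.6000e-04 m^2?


P = F / A
P = 1937 / 1.6000e-04
P = 1.2106e+07


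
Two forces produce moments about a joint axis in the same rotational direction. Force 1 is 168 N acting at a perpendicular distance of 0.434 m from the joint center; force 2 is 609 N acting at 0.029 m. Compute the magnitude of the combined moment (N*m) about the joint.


M = F1 * d1 + F2 * d2
M = 168 * 0.434 + 609 * 0.029
M = 72.9120 + 17.6610
M = 90.5730


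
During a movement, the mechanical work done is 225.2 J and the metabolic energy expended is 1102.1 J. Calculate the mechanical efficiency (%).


eta = (W_mech / E_meta) * 100
eta = (225.2 / 1102.1) * 100
ratio = 0.2043
eta = 20.4337


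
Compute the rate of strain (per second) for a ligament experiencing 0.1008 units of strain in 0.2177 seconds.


strain_rate = delta_strain / delta_t
strain_rate = 0.1008 / 0.2177
strain_rate = 0.4630


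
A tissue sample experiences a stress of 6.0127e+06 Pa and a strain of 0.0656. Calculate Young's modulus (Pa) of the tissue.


E = stress / strain
E = 6.0127e+06 / 0.0656
E = 9.1657e+07


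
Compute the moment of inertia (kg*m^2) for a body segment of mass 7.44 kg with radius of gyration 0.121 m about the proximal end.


I = m * k^2
I = 7.44 * 0.121^2
k^2 = 0.0146
I = 0.1089


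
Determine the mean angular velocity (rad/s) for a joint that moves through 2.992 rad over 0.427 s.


omega = delta_theta / delta_t
omega = 2.992 / 0.427
omega = 7.0070


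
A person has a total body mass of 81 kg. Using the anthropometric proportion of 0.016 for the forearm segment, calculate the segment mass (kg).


m_segment = body_mass * fraction
m_segment = 81 * 0.016
m_segment = 1.2960


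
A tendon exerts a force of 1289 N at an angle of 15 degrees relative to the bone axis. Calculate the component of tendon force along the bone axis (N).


F_eff = F_tendon * cos(theta)
theta = 15 deg = 0.2618 rad
cos(theta) = 0.9659
F_eff = 1289 * 0.9659
F_eff = 1245.0784


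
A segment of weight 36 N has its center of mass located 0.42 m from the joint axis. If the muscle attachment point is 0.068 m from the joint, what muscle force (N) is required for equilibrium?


F_muscle = W * d_load / d_muscle
F_muscle = 36 * 0.42 / 0.068
Numerator = 15.1200
F_muscle = 222.3529


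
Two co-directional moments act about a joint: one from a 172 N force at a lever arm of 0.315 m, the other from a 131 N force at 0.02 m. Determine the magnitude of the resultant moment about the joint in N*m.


M = F1 * d1 + F2 * d2
M = 172 * 0.315 + 131 * 0.02
M = 54.1800 + 2.6200
M = 56.8000


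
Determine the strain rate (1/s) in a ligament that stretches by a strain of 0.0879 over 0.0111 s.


strain_rate = delta_strain / delta_t
strain_rate = 0.0879 / 0.0111
strain_rate = 7.9189


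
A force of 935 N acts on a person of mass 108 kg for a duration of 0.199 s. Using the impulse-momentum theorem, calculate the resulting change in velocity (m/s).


J = F * dt = 935 * 0.199 = 186.0650 N*s
delta_v = J / m
delta_v = 186.0650 / 108
delta_v = 1.7228


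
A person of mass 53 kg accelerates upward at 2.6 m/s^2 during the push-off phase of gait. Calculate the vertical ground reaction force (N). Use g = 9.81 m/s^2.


GRF = m * (g + a)
GRF = 53 * (9.81 + 2.6)
GRF = 53 * 12.4100
GRF = 657.7300


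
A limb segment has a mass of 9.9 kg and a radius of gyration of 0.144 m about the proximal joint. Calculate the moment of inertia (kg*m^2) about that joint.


I = m * k^2
I = 9.9 * 0.144^2
k^2 = 0.0207
I = 0.2053


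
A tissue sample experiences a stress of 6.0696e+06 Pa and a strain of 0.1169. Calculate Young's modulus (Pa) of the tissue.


E = stress / strain
E = 6.0696e+06 / 0.1169
E = 5.1921e+07


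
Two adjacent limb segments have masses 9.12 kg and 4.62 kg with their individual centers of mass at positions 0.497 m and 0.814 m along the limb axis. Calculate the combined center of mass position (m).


COM = (m1*x1 + m2*x2) / (m1 + m2)
COM = (9.12*0.497 + 4.62*0.814) / (9.12 + 4.62)
Numerator = 8.2933
Denominator = 13.7400
COM = 0.6036


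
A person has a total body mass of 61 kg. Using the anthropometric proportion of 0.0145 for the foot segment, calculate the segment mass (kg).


m_segment = body_mass * fraction
m_segment = 61 * 0.0145
m_segment = 0.8845


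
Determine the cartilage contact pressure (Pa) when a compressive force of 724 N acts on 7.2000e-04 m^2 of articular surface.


P = F / A
P = 724 / 7.2000e-04
P = 1.0056e+06


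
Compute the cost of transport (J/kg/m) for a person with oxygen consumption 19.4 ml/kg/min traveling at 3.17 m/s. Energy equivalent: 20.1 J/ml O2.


Power per kg = VO2 * 20.1 / 60
Power per kg = 19.4 * 20.1 / 60 = 6.4990 W/kg
Cost = power_per_kg / speed
Cost = 6.4990 / 3.17
Cost = 2.0502


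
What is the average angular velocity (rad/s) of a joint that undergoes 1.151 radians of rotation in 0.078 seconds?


omega = delta_theta / delta_t
omega = 1.151 / 0.078
omega = 14.7564


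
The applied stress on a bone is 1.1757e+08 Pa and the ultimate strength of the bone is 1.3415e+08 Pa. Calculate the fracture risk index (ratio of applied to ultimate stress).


FRI = applied / ultimate
FRI = 1.1757e+08 / 1.3415e+08
FRI = 0.8764


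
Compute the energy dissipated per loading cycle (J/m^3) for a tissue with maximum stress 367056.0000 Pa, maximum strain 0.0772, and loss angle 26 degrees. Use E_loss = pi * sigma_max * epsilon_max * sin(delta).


E_loss = pi * sigma_max * epsilon_max * sin(delta)
delta = 26 deg = 0.4538 rad
sin(delta) = 0.4384
E_loss = pi * 367056.0000 * 0.0772 * 0.4384
E_loss = 39024.8697


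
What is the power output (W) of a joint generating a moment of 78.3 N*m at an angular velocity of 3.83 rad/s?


P = M * omega
P = 78.3 * 3.83
P = 299.8890


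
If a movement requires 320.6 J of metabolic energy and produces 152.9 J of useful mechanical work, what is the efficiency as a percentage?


eta = (W_mech / E_meta) * 100
eta = (152.9 / 320.6) * 100
ratio = 0.4769
eta = 47.6918


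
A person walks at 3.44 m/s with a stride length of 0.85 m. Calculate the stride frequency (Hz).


f = v / stride_length
f = 3.44 / 0.85
f = 4.0471


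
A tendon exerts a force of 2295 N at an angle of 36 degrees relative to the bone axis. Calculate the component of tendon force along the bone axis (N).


F_eff = F_tendon * cos(theta)
theta = 36 deg = 0.6283 rad
cos(theta) = 0.8090
F_eff = 2295 * 0.8090
F_eff = 1856.6940


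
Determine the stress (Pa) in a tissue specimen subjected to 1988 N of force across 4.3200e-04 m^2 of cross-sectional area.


stress = F / A
stress = 1988 / 4.3200e-04
stress = 4.6019e+06


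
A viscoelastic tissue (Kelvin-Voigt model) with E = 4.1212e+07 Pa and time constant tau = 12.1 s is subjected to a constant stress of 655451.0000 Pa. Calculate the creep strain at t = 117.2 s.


epsilon(t) = (sigma/E) * (1 - exp(-t/tau))
sigma/E = 655451.0000 / 4.1212e+07 = 0.0159
exp(-t/tau) = exp(-117.2 / 12.1) = 6.2151e-05
epsilon = 0.0159 * (1 - 6.2151e-05)
epsilon = 0.0159


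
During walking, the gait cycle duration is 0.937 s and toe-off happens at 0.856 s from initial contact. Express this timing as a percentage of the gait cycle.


pct = (event_time / cycle_time) * 100
pct = (0.856 / 0.937) * 100
ratio = 0.9136
pct = 91.3554


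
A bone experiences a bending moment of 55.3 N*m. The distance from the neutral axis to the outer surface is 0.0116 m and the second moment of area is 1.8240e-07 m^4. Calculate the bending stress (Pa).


sigma = M * c / I
sigma = 55.3 * 0.0116 / 1.8240e-07
M * c = 0.6415
sigma = 3.5169e+06


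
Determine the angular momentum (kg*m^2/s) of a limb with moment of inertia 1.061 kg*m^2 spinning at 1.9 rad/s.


L = I * omega
L = 1.061 * 1.9
L = 2.0159


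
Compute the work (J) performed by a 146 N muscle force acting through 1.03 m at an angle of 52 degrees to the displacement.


W = F * d * cos(theta)
theta = 52 deg = 0.9076 rad
cos(theta) = 0.6157
W = 146 * 1.03 * 0.6157
W = 92.5832


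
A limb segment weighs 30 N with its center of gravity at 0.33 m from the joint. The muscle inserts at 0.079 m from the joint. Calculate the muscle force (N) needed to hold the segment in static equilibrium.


F_muscle = W * d_load / d_muscle
F_muscle = 30 * 0.33 / 0.079
Numerator = 9.9000
F_muscle = 125.3165
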